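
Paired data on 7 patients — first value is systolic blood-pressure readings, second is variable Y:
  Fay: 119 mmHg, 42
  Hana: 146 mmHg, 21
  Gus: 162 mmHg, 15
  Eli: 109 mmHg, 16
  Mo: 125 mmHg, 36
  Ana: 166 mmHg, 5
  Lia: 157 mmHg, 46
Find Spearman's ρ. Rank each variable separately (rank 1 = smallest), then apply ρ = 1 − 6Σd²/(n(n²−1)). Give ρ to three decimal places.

-0.429

Ranks of variable 1: 2, 4, 6, 1, 3, 7, 5
Ranks of variable 2: 6, 4, 2, 3, 5, 1, 7
d = r₁ − r₂: -4, 0, 4, -2, -2, 6, -2
d²: 16, 0, 16, 4, 4, 36, 4; Σd² = 80
ρ = 1 − 6·80/(7·48) = 1 − 480/336 = -0.429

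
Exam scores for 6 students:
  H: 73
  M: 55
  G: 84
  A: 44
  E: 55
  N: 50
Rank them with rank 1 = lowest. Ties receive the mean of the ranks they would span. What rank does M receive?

3.5

Sorted (ascending): 44, 50, 55, 55, 73, 84
The 2 values of 55 occupy positions 3–4 → average rank (3+4)/2 = 3.5.
M has value 55 → rank 3.5.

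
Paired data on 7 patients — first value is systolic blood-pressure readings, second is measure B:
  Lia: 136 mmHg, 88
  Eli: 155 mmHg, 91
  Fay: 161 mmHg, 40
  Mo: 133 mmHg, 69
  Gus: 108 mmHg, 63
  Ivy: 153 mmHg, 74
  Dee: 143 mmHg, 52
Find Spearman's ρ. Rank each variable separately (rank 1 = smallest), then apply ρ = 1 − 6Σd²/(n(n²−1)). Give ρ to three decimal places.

-0.036

Ranks of variable 1: 3, 6, 7, 2, 1, 5, 4
Ranks of variable 2: 6, 7, 1, 4, 3, 5, 2
d = r₁ − r₂: -3, -1, 6, -2, -2, 0, 2
d²: 9, 1, 36, 4, 4, 0, 4; Σd² = 58
ρ = 1 − 6·58/(7·48) = 1 − 348/336 = -0.036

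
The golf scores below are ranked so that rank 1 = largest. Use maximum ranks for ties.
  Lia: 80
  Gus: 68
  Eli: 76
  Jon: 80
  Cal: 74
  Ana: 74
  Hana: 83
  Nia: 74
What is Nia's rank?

7

Sorted (descending): 83, 80, 80, 76, 74, 74, 74, 68
The 2 values of 80 occupy positions 2–3 → each gets rank 3.
The 3 values of 74 occupy positions 5–7 → each gets rank 7.
Nia has value 74 → rank 7.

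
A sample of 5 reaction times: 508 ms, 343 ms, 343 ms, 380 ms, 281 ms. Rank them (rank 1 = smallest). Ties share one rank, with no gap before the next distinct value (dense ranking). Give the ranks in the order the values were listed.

Sorted (ascending): 281, 343, 343, 380, 508
The 2 values of 343 share dense rank 2.
Remaining distinct values take the next consecutive integers.

4, 2, 2, 3, 1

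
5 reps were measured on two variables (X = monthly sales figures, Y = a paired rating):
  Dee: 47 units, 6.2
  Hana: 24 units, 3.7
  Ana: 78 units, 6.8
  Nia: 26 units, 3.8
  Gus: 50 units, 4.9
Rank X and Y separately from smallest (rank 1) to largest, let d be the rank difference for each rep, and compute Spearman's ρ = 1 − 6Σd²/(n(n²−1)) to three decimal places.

Ranks of variable 1: 3, 1, 5, 2, 4
Ranks of variable 2: 4, 1, 5, 2, 3
d = r₁ − r₂: -1, 0, 0, 0, 1
d²: 1, 0, 0, 0, 1; Σd² = 2
ρ = 1 − 6·2/(5·24) = 1 − 12/120 = 0.900

0.900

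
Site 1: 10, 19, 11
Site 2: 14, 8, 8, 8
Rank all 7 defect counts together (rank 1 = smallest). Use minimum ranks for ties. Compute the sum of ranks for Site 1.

16

Sorted (ascending): 8, 8, 8, 10, 11, 14, 19
The 3 values of 8 occupy positions 1–3 → each gets rank 1.
Site 1 values → pooled ranks: 10→4, 19→7, 11→5
Rank sum = 4 + 7 + 5 = 16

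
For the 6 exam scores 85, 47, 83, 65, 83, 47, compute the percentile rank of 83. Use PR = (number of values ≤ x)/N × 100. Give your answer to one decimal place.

83.3

N = 6.
Strictly below 83: 3. Equal to 83: 2.
PR = 5/6 × 100 = 83.3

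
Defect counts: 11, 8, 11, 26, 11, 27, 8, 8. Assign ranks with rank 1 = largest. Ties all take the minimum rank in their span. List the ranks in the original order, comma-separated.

3, 6, 3, 2, 3, 1, 6, 6

Sorted (descending): 27, 26, 11, 11, 11, 8, 8, 8
The 3 values of 11 occupy positions 3–5 → each gets rank 3.
The 3 values of 8 occupy positions 6–8 → each gets rank 6.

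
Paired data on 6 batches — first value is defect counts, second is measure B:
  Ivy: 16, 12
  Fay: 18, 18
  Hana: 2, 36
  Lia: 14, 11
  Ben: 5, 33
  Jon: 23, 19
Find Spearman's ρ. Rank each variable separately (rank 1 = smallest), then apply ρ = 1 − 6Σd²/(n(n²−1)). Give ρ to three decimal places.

-0.429

Ranks of variable 1: 4, 5, 1, 3, 2, 6
Ranks of variable 2: 2, 3, 6, 1, 5, 4
d = r₁ − r₂: 2, 2, -5, 2, -3, 2
d²: 4, 4, 25, 4, 9, 4; Σd² = 50
ρ = 1 − 6·50/(6·35) = 1 − 300/210 = -0.429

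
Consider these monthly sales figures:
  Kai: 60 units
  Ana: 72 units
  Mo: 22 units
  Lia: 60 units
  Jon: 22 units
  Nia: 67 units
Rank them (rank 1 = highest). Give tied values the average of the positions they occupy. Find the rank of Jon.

Sorted (descending): 72, 67, 60, 60, 22, 22
The 2 values of 60 occupy positions 3–4 → average rank (3+4)/2 = 3.5.
The 2 values of 22 occupy positions 5–6 → average rank (5+6)/2 = 5.5.
Jon has value 22 units → rank 5.5.

5.5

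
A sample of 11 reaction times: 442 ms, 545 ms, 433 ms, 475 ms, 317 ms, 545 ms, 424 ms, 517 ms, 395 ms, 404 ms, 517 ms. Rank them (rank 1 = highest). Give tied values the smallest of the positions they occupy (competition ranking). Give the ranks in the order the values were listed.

Sorted (descending): 545, 545, 517, 517, 475, 442, 433, 424, 404, 395, 317
The 2 values of 545 occupy positions 1–2 → each gets rank 1.
The 2 values of 517 occupy positions 3–4 → each gets rank 3.

6, 1, 7, 5, 11, 1, 8, 3, 10, 9, 3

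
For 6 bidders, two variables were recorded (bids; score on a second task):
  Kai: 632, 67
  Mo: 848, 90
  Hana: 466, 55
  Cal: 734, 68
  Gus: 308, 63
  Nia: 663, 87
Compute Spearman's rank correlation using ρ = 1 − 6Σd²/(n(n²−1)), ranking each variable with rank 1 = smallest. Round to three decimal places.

0.886

Ranks of variable 1: 3, 6, 2, 5, 1, 4
Ranks of variable 2: 3, 6, 1, 4, 2, 5
d = r₁ − r₂: 0, 0, 1, 1, -1, -1
d²: 0, 0, 1, 1, 1, 1; Σd² = 4
ρ = 1 − 6·4/(6·35) = 1 − 24/210 = 0.886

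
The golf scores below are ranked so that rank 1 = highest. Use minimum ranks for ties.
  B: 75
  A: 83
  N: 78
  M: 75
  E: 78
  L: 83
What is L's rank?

Sorted (descending): 83, 83, 78, 78, 75, 75
The 2 values of 83 occupy positions 1–2 → each gets rank 1.
The 2 values of 78 occupy positions 3–4 → each gets rank 3.
The 2 values of 75 occupy positions 5–6 → each gets rank 5.
L has value 83 → rank 1.

1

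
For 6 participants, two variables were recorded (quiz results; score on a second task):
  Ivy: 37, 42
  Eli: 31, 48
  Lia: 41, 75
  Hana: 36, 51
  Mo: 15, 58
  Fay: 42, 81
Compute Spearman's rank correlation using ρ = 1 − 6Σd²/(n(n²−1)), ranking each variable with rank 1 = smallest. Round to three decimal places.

0.486

Ranks of variable 1: 4, 2, 5, 3, 1, 6
Ranks of variable 2: 1, 2, 5, 3, 4, 6
d = r₁ − r₂: 3, 0, 0, 0, -3, 0
d²: 9, 0, 0, 0, 9, 0; Σd² = 18
ρ = 1 − 6·18/(6·35) = 1 − 108/210 = 0.486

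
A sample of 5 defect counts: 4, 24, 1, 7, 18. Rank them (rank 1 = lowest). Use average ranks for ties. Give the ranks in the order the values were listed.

2, 5, 1, 3, 4

Sorted (ascending): 1, 4, 7, 18, 24
No ties — each value takes its position as its rank.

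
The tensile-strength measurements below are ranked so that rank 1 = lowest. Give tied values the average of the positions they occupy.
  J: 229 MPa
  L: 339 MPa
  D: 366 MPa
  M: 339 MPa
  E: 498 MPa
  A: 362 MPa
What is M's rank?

Sorted (ascending): 229, 339, 339, 362, 366, 498
The 2 values of 339 occupy positions 2–3 → average rank (2+3)/2 = 2.5.
M has value 339 MPa → rank 2.5.

2.5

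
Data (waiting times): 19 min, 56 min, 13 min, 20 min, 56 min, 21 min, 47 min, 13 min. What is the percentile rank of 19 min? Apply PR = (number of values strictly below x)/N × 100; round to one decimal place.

25.0

N = 8.
Strictly below 19: 2. Equal to 19: 1.
PR = 2/8 × 100 = 25.0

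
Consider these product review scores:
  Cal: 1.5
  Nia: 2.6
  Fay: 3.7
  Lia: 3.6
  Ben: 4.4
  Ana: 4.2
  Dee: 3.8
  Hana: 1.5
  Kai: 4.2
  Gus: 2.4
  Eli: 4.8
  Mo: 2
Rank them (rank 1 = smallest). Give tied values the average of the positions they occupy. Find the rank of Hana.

1.5

Sorted (ascending): 1.5, 1.5, 2, 2.4, 2.6, 3.6, 3.7, 3.8, 4.2, 4.2, 4.4, 4.8
The 2 values of 1.5 occupy positions 1–2 → average rank (1+2)/2 = 1.5.
The 2 values of 4.2 occupy positions 9–10 → average rank (9+10)/2 = 9.5.
Hana has value 1.5 → rank 1.5.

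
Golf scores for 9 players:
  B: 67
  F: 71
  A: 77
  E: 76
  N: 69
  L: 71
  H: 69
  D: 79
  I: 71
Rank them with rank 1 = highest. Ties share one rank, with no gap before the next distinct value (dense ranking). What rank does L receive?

Sorted (descending): 79, 77, 76, 71, 71, 71, 69, 69, 67
The 3 values of 71 share dense rank 4.
The 2 values of 69 share dense rank 5.
Remaining distinct values take the next consecutive integers.
L has value 71 → rank 4.

4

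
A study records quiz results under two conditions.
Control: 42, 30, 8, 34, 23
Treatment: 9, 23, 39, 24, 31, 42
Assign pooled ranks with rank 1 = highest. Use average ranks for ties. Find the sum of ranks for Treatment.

Sorted (descending): 42, 42, 39, 34, 31, 30, 24, 23, 23, 9, 8
The 2 values of 42 occupy positions 1–2 → average rank (1+2)/2 = 1.5.
The 2 values of 23 occupy positions 8–9 → average rank (8+9)/2 = 8.5.
Treatment values → pooled ranks: 9→10, 23→8.5, 39→3, 24→7, 31→5, 42→1.5
Rank sum = 10 + 8.5 + 3 + 7 + 5 + 1.5 = 35

35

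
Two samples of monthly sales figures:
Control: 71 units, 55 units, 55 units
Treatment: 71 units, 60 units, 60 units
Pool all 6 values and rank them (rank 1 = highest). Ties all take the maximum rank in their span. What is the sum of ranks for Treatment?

Sorted (descending): 71, 71, 60, 60, 55, 55
The 2 values of 71 occupy positions 1–2 → each gets rank 2.
The 2 values of 60 occupy positions 3–4 → each gets rank 4.
The 2 values of 55 occupy positions 5–6 → each gets rank 6.
Treatment values → pooled ranks: 71→2, 60→4, 60→4
Rank sum = 2 + 4 + 4 = 10

10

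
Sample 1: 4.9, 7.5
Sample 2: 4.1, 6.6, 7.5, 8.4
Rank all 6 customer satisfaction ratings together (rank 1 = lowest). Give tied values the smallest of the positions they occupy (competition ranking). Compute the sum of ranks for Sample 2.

14

Sorted (ascending): 4.1, 4.9, 6.6, 7.5, 7.5, 8.4
The 2 values of 7.5 occupy positions 4–5 → each gets rank 4.
Sample 2 values → pooled ranks: 4.1→1, 6.6→3, 7.5→4, 8.4→6
Rank sum = 1 + 3 + 4 + 6 = 14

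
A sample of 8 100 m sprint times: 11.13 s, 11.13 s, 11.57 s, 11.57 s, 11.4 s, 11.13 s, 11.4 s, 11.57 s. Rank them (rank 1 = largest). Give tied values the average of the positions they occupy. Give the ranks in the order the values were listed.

Sorted (descending): 11.57, 11.57, 11.57, 11.4, 11.4, 11.13, 11.13, 11.13
The 3 values of 11.57 occupy positions 1–3 → average rank 2.
The 2 values of 11.4 occupy positions 4–5 → average rank (4+5)/2 = 4.5.
The 3 values of 11.13 occupy positions 6–8 → average rank 7.

7, 7, 2, 2, 4.5, 7, 4.5, 2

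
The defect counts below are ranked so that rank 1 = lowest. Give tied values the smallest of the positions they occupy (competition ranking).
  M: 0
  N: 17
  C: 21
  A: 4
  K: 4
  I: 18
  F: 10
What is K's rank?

2

Sorted (ascending): 0, 4, 4, 10, 17, 18, 21
The 2 values of 4 occupy positions 2–3 → each gets rank 2.
K has value 4 → rank 2.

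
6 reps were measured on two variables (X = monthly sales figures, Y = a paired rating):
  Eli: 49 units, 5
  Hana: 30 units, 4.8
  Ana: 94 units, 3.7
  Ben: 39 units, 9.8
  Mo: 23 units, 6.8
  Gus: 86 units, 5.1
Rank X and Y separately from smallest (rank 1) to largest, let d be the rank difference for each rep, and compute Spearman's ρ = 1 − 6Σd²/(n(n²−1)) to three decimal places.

Ranks of variable 1: 4, 2, 6, 3, 1, 5
Ranks of variable 2: 3, 2, 1, 6, 5, 4
d = r₁ − r₂: 1, 0, 5, -3, -4, 1
d²: 1, 0, 25, 9, 16, 1; Σd² = 52
ρ = 1 − 6·52/(6·35) = 1 − 312/210 = -0.486

-0.486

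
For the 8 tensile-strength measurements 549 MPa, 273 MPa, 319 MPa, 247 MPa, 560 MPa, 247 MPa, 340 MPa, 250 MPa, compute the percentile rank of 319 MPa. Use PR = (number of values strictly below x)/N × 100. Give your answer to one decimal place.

50.0

N = 8.
Strictly below 319: 4. Equal to 319: 1.
PR = 4/8 × 100 = 50.0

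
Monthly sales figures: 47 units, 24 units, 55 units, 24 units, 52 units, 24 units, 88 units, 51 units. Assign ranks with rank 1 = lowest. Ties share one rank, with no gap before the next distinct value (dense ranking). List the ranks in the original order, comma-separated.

Sorted (ascending): 24, 24, 24, 47, 51, 52, 55, 88
The 3 values of 24 share dense rank 1.
Remaining distinct values take the next consecutive integers.

2, 1, 5, 1, 4, 1, 6, 3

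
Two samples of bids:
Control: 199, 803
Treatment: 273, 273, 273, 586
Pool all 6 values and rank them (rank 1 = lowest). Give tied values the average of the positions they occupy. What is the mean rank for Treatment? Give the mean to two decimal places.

Sorted (ascending): 199, 273, 273, 273, 586, 803
The 3 values of 273 occupy positions 2–4 → average rank 3.
Treatment values → pooled ranks: 273→3, 273→3, 273→3, 586→5
Mean rank = (3 + 3 + 3 + 5) / 4 = 3.50

3.50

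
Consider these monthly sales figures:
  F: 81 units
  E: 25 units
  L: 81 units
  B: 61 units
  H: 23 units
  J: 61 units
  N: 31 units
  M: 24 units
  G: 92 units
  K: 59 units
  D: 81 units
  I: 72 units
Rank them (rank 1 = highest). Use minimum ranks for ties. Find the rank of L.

2

Sorted (descending): 92, 81, 81, 81, 72, 61, 61, 59, 31, 25, 24, 23
The 3 values of 81 occupy positions 2–4 → each gets rank 2.
The 2 values of 61 occupy positions 6–7 → each gets rank 6.
L has value 81 units → rank 2.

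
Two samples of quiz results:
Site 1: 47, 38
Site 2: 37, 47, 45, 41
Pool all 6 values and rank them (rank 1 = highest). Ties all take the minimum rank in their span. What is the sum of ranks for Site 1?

6

Sorted (descending): 47, 47, 45, 41, 38, 37
The 2 values of 47 occupy positions 1–2 → each gets rank 1.
Site 1 values → pooled ranks: 47→1, 38→5
Rank sum = 1 + 5 = 6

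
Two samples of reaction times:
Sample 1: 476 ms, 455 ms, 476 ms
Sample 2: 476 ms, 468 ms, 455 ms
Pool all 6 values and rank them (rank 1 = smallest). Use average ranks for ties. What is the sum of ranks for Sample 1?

Sorted (ascending): 455, 455, 468, 476, 476, 476
The 2 values of 455 occupy positions 1–2 → average rank (1+2)/2 = 1.5.
The 3 values of 476 occupy positions 4–6 → average rank 5.
Sample 1 values → pooled ranks: 476→5, 455→1.5, 476→5
Rank sum = 5 + 1.5 + 5 = 11.5

11.5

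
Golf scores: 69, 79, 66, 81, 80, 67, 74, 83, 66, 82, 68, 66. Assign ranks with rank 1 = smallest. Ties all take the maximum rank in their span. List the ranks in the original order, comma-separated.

Sorted (ascending): 66, 66, 66, 67, 68, 69, 74, 79, 80, 81, 82, 83
The 3 values of 66 occupy positions 1–3 → each gets rank 3.

6, 8, 3, 10, 9, 4, 7, 12, 3, 11, 5, 3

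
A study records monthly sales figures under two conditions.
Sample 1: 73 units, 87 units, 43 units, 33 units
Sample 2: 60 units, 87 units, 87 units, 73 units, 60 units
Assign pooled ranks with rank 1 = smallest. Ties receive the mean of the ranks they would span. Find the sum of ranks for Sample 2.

Sorted (ascending): 33, 43, 60, 60, 73, 73, 87, 87, 87
The 2 values of 60 occupy positions 3–4 → average rank (3+4)/2 = 3.5.
The 2 values of 73 occupy positions 5–6 → average rank (5+6)/2 = 5.5.
The 3 values of 87 occupy positions 7–9 → average rank 8.
Sample 2 values → pooled ranks: 60→3.5, 87→8, 87→8, 73→5.5, 60→3.5
Rank sum = 3.5 + 8 + 8 + 5.5 + 3.5 = 28.5

28.5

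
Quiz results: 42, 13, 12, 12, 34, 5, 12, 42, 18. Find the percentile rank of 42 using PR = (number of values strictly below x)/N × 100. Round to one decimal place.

77.8

N = 9.
Strictly below 42: 7. Equal to 42: 2.
PR = 7/9 × 100 = 77.8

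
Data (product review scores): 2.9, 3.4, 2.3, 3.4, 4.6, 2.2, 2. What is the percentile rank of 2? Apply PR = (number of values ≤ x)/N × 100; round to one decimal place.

14.3

N = 7.
Strictly below 2: 0. Equal to 2: 1.
PR = 1/7 × 100 = 14.3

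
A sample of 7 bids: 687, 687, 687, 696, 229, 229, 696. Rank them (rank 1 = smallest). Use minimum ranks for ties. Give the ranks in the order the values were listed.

3, 3, 3, 6, 1, 1, 6

Sorted (ascending): 229, 229, 687, 687, 687, 696, 696
The 2 values of 229 occupy positions 1–2 → each gets rank 1.
The 3 values of 687 occupy positions 3–5 → each gets rank 3.
The 2 values of 696 occupy positions 6–7 → each gets rank 6.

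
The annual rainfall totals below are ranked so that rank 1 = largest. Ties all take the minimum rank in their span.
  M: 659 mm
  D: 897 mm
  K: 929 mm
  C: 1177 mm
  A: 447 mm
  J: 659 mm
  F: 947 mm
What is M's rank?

Sorted (descending): 1177, 947, 929, 897, 659, 659, 447
The 2 values of 659 occupy positions 5–6 → each gets rank 5.
M has value 659 mm → rank 5.

5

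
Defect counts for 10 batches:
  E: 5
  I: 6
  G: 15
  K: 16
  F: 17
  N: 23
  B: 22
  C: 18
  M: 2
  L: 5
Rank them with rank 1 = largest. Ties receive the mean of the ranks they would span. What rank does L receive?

8.5

Sorted (descending): 23, 22, 18, 17, 16, 15, 6, 5, 5, 2
The 2 values of 5 occupy positions 8–9 → average rank (8+9)/2 = 8.5.
L has value 5 → rank 8.5.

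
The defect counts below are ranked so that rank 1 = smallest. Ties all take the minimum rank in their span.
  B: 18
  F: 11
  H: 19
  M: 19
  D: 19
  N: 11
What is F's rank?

1

Sorted (ascending): 11, 11, 18, 19, 19, 19
The 2 values of 11 occupy positions 1–2 → each gets rank 1.
The 3 values of 19 occupy positions 4–6 → each gets rank 4.
F has value 11 → rank 1.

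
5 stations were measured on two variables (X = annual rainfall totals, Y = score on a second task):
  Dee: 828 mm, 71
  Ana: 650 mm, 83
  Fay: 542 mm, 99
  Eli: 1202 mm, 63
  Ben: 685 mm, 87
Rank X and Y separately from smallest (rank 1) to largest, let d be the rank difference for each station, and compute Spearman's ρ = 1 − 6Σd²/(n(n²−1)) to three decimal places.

Ranks of variable 1: 4, 2, 1, 5, 3
Ranks of variable 2: 2, 3, 5, 1, 4
d = r₁ − r₂: 2, -1, -4, 4, -1
d²: 4, 1, 16, 16, 1; Σd² = 38
ρ = 1 − 6·38/(5·24) = 1 − 228/120 = -0.900

-0.900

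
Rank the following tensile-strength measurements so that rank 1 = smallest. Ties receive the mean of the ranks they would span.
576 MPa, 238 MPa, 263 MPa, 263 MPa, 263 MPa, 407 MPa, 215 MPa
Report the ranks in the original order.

7, 2, 4, 4, 4, 6, 1

Sorted (ascending): 215, 238, 263, 263, 263, 407, 576
The 3 values of 263 occupy positions 3–5 → average rank 4.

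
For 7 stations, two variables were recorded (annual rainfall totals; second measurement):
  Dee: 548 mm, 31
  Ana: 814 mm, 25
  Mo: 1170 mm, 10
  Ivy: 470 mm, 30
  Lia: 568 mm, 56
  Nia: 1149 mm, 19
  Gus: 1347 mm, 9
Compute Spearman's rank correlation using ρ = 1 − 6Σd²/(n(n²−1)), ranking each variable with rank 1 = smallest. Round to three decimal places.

Ranks of variable 1: 2, 4, 6, 1, 3, 5, 7
Ranks of variable 2: 6, 4, 2, 5, 7, 3, 1
d = r₁ − r₂: -4, 0, 4, -4, -4, 2, 6
d²: 16, 0, 16, 16, 16, 4, 36; Σd² = 104
ρ = 1 − 6·104/(7·48) = 1 − 624/336 = -0.857

-0.857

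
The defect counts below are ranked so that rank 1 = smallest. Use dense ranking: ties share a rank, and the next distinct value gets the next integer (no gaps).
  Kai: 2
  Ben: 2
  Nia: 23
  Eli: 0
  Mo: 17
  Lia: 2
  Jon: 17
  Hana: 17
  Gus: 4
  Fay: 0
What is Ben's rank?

Sorted (ascending): 0, 0, 2, 2, 2, 4, 17, 17, 17, 23
The 2 values of 0 share dense rank 1.
The 3 values of 2 share dense rank 2.
The 3 values of 17 share dense rank 4.
Remaining distinct values take the next consecutive integers.
Ben has value 2 → rank 2.

2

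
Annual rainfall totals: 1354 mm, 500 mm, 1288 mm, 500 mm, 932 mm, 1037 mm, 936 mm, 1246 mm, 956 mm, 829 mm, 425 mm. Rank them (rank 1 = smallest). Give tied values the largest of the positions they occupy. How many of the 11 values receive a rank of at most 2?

Sorted (ascending): 425, 500, 500, 829, 932, 936, 956, 1037, 1246, 1288, 1354
The 2 values of 500 occupy positions 2–3 → each gets rank 3.
Ranks ≤ 2: {1} → 1 value.

1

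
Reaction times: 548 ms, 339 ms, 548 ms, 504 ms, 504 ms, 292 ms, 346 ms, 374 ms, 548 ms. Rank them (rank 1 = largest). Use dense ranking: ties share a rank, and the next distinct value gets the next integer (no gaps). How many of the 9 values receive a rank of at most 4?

7

Sorted (descending): 548, 548, 548, 504, 504, 374, 346, 339, 292
The 3 values of 548 share dense rank 1.
The 2 values of 504 share dense rank 2.
Remaining distinct values take the next consecutive integers.
Ranks ≤ 4: {1, 1, 1, 2, 2, 3, 4} → 7 values.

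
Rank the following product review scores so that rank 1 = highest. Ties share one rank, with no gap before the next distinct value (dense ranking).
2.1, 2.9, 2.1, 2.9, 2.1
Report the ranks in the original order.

2, 1, 2, 1, 2

Sorted (descending): 2.9, 2.9, 2.1, 2.1, 2.1
The 2 values of 2.9 share dense rank 1.
The 3 values of 2.1 share dense rank 2.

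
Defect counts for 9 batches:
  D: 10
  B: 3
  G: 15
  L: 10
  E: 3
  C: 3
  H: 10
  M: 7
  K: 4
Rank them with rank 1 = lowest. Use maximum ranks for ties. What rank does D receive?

8

Sorted (ascending): 3, 3, 3, 4, 7, 10, 10, 10, 15
The 3 values of 3 occupy positions 1–3 → each gets rank 3.
The 3 values of 10 occupy positions 6–8 → each gets rank 8.
D has value 10 → rank 8.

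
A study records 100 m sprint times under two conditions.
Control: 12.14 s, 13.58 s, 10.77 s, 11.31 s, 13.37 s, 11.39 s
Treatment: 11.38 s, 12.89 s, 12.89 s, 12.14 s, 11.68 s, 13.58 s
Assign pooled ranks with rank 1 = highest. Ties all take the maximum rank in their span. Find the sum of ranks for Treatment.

37

Sorted (descending): 13.58, 13.58, 13.37, 12.89, 12.89, 12.14, 12.14, 11.68, 11.39, 11.38, 11.31, 10.77
The 2 values of 13.58 occupy positions 1–2 → each gets rank 2.
The 2 values of 12.89 occupy positions 4–5 → each gets rank 5.
The 2 values of 12.14 occupy positions 6–7 → each gets rank 7.
Treatment values → pooled ranks: 11.38→10, 12.89→5, 12.89→5, 12.14→7, 11.68→8, 13.58→2
Rank sum = 10 + 5 + 5 + 7 + 8 + 2 = 37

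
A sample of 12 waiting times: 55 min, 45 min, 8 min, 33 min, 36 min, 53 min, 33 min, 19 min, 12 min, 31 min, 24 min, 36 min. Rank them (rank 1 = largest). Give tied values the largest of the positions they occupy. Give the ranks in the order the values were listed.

1, 3, 12, 7, 5, 2, 7, 10, 11, 8, 9, 5

Sorted (descending): 55, 53, 45, 36, 36, 33, 33, 31, 24, 19, 12, 8
The 2 values of 36 occupy positions 4–5 → each gets rank 5.
The 2 values of 33 occupy positions 6–7 → each gets rank 7.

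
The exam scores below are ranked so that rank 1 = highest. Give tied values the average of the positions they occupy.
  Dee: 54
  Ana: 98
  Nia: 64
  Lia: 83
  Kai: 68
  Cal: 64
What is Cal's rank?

Sorted (descending): 98, 83, 68, 64, 64, 54
The 2 values of 64 occupy positions 4–5 → average rank (4+5)/2 = 4.5.
Cal has value 64 → rank 4.5.

4.5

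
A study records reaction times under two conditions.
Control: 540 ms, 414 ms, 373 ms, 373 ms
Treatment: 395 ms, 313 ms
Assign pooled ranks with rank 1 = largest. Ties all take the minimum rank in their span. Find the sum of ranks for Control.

11

Sorted (descending): 540, 414, 395, 373, 373, 313
The 2 values of 373 occupy positions 4–5 → each gets rank 4.
Control values → pooled ranks: 540→1, 414→2, 373→4, 373→4
Rank sum = 1 + 2 + 4 + 4 = 11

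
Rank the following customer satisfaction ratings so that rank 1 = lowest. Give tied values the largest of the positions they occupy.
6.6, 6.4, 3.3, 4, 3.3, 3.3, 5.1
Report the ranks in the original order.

Sorted (ascending): 3.3, 3.3, 3.3, 4, 5.1, 6.4, 6.6
The 3 values of 3.3 occupy positions 1–3 → each gets rank 3.

7, 6, 3, 4, 3, 3, 5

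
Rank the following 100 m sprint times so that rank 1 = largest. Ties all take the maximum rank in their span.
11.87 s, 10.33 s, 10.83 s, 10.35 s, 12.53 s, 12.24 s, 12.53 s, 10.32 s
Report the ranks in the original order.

4, 7, 5, 6, 2, 3, 2, 8

Sorted (descending): 12.53, 12.53, 12.24, 11.87, 10.83, 10.35, 10.33, 10.32
The 2 values of 12.53 occupy positions 1–2 → each gets rank 2.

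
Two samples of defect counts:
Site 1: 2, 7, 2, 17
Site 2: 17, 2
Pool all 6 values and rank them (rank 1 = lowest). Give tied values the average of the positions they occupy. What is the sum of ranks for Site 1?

Sorted (ascending): 2, 2, 2, 7, 17, 17
The 3 values of 2 occupy positions 1–3 → average rank 2.
The 2 values of 17 occupy positions 5–6 → average rank (5+6)/2 = 5.5.
Site 1 values → pooled ranks: 2→2, 7→4, 2→2, 17→5.5
Rank sum = 2 + 4 + 2 + 5.5 = 13.5

13.5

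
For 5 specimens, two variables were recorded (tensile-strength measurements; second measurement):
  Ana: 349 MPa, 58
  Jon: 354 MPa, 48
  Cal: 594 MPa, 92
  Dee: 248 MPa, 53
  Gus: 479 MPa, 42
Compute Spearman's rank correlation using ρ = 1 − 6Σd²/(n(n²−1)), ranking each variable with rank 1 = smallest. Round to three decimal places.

0.100

Ranks of variable 1: 2, 3, 5, 1, 4
Ranks of variable 2: 4, 2, 5, 3, 1
d = r₁ − r₂: -2, 1, 0, -2, 3
d²: 4, 1, 0, 4, 9; Σd² = 18
ρ = 1 − 6·18/(5·24) = 1 − 108/120 = 0.100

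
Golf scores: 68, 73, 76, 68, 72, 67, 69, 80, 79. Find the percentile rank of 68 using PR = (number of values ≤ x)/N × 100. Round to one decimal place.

33.3

N = 9.
Strictly below 68: 1. Equal to 68: 2.
PR = 3/9 × 100 = 33.3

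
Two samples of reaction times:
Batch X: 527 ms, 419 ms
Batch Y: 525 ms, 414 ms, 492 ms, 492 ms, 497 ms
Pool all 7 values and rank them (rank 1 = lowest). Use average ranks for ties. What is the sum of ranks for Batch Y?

19

Sorted (ascending): 414, 419, 492, 492, 497, 525, 527
The 2 values of 492 occupy positions 3–4 → average rank (3+4)/2 = 3.5.
Batch Y values → pooled ranks: 525→6, 414→1, 492→3.5, 492→3.5, 497→5
Rank sum = 6 + 1 + 3.5 + 3.5 + 5 = 19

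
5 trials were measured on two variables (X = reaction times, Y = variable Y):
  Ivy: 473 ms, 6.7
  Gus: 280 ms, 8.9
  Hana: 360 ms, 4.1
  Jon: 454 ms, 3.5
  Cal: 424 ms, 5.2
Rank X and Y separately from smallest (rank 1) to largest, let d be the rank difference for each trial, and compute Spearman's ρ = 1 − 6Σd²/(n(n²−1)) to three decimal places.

-0.300

Ranks of variable 1: 5, 1, 2, 4, 3
Ranks of variable 2: 4, 5, 2, 1, 3
d = r₁ − r₂: 1, -4, 0, 3, 0
d²: 1, 16, 0, 9, 0; Σd² = 26
ρ = 1 − 6·26/(5·24) = 1 − 156/120 = -0.300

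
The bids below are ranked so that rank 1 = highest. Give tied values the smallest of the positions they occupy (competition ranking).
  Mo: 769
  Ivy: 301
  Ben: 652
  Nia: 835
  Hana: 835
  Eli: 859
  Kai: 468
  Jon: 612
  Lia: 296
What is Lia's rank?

Sorted (descending): 859, 835, 835, 769, 652, 612, 468, 301, 296
The 2 values of 835 occupy positions 2–3 → each gets rank 2.
Lia has value 296 → rank 9.

9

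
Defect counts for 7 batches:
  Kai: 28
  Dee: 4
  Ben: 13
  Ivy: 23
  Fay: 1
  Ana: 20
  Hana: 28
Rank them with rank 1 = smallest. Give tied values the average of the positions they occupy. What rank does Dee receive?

Sorted (ascending): 1, 4, 13, 20, 23, 28, 28
The 2 values of 28 occupy positions 6–7 → average rank (6+7)/2 = 6.5.
Dee has value 4 → rank 2.

2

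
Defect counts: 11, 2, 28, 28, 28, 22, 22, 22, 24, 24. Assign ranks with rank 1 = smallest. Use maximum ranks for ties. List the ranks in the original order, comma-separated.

2, 1, 10, 10, 10, 5, 5, 5, 7, 7

Sorted (ascending): 2, 11, 22, 22, 22, 24, 24, 28, 28, 28
The 3 values of 22 occupy positions 3–5 → each gets rank 5.
The 2 values of 24 occupy positions 6–7 → each gets rank 7.
The 3 values of 28 occupy positions 8–10 → each gets rank 10.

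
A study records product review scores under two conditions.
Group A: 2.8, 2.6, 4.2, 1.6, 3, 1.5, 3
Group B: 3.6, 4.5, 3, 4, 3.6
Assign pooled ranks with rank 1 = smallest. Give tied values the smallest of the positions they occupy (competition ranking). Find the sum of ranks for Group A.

31

Sorted (ascending): 1.5, 1.6, 2.6, 2.8, 3, 3, 3, 3.6, 3.6, 4, 4.2, 4.5
The 3 values of 3 occupy positions 5–7 → each gets rank 5.
The 2 values of 3.6 occupy positions 8–9 → each gets rank 8.
Group A values → pooled ranks: 2.8→4, 2.6→3, 4.2→11, 1.6→2, 3→5, 1.5→1, 3→5
Rank sum = 4 + 3 + 11 + 2 + 5 + 1 + 5 = 31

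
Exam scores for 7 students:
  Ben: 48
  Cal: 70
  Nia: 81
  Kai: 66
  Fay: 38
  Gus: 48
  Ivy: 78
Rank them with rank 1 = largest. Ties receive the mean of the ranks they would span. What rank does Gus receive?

5.5

Sorted (descending): 81, 78, 70, 66, 48, 48, 38
The 2 values of 48 occupy positions 5–6 → average rank (5+6)/2 = 5.5.
Gus has value 48 → rank 5.5.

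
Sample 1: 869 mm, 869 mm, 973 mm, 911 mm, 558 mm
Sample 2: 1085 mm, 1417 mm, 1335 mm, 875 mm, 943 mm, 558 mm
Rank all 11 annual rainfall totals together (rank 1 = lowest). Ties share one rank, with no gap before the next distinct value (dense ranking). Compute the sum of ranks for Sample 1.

15

Sorted (ascending): 558, 558, 869, 869, 875, 911, 943, 973, 1085, 1335, 1417
The 2 values of 558 share dense rank 1.
The 2 values of 869 share dense rank 2.
Remaining distinct values take the next consecutive integers.
Sample 1 values → pooled ranks: 869→2, 869→2, 973→6, 911→4, 558→1
Rank sum = 2 + 2 + 6 + 4 + 1 = 15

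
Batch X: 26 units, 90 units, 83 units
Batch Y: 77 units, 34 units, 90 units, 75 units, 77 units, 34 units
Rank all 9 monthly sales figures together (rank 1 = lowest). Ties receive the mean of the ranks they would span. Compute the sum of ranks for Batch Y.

28.5

Sorted (ascending): 26, 34, 34, 75, 77, 77, 83, 90, 90
The 2 values of 34 occupy positions 2–3 → average rank (2+3)/2 = 2.5.
The 2 values of 77 occupy positions 5–6 → average rank (5+6)/2 = 5.5.
The 2 values of 90 occupy positions 8–9 → average rank (8+9)/2 = 8.5.
Batch Y values → pooled ranks: 77→5.5, 34→2.5, 90→8.5, 75→4, 77→5.5, 34→2.5
Rank sum = 5.5 + 2.5 + 8.5 + 4 + 5.5 + 2.5 = 28.5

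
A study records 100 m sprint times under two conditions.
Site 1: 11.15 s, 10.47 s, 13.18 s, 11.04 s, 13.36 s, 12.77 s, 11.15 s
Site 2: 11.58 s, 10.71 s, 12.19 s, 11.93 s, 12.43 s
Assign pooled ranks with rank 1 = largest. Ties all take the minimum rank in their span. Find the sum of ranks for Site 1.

44

Sorted (descending): 13.36, 13.18, 12.77, 12.43, 12.19, 11.93, 11.58, 11.15, 11.15, 11.04, 10.71, 10.47
The 2 values of 11.15 occupy positions 8–9 → each gets rank 8.
Site 1 values → pooled ranks: 11.15→8, 10.47→12, 13.18→2, 11.04→10, 13.36→1, 12.77→3, 11.15→8
Rank sum = 8 + 12 + 2 + 10 + 1 + 3 + 8 = 44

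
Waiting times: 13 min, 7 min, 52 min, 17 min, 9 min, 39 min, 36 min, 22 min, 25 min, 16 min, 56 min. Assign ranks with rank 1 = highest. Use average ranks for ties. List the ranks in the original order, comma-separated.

9, 11, 2, 7, 10, 3, 4, 6, 5, 8, 1

Sorted (descending): 56, 52, 39, 36, 25, 22, 17, 16, 13, 9, 7
No ties — each value takes its position as its rank.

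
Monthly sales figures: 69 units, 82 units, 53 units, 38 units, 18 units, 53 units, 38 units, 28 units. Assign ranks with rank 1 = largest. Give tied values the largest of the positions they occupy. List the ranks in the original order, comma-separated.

2, 1, 4, 6, 8, 4, 6, 7

Sorted (descending): 82, 69, 53, 53, 38, 38, 28, 18
The 2 values of 53 occupy positions 3–4 → each gets rank 4.
The 2 values of 38 occupy positions 5–6 → each gets rank 6.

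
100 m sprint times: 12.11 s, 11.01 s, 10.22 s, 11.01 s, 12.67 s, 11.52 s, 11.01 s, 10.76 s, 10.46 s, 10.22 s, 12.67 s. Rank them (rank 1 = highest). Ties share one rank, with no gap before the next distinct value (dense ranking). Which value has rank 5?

10.76

Sorted (descending): 12.67, 12.67, 12.11, 11.52, 11.01, 11.01, 11.01, 10.76, 10.46, 10.22, 10.22
The 2 values of 12.67 share dense rank 1.
The 3 values of 11.01 share dense rank 4.
The 2 values of 10.22 share dense rank 7.
Remaining distinct values take the next consecutive integers.
Rank 5 → value 10.76.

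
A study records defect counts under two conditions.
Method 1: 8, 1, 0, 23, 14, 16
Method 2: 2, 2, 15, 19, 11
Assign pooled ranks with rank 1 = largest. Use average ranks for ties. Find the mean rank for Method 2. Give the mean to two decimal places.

Sorted (descending): 23, 19, 16, 15, 14, 11, 8, 2, 2, 1, 0
The 2 values of 2 occupy positions 8–9 → average rank (8+9)/2 = 8.5.
Method 2 values → pooled ranks: 2→8.5, 2→8.5, 15→4, 19→2, 11→6
Mean rank = (8.5 + 8.5 + 4 + 2 + 6) / 5 = 5.80

5.80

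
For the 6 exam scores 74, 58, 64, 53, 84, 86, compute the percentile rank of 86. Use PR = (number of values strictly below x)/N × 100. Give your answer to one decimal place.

N = 6.
Strictly below 86: 5. Equal to 86: 1.
PR = 5/6 × 100 = 83.3

83.3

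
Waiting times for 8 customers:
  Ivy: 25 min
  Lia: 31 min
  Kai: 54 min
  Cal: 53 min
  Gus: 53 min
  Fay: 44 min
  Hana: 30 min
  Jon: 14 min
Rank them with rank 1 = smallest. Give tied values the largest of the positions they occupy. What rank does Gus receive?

Sorted (ascending): 14, 25, 30, 31, 44, 53, 53, 54
The 2 values of 53 occupy positions 6–7 → each gets rank 7.
Gus has value 53 min → rank 7.

7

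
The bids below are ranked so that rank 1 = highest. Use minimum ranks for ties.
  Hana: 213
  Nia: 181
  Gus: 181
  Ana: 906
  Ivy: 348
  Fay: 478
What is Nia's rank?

5

Sorted (descending): 906, 478, 348, 213, 181, 181
The 2 values of 181 occupy positions 5–6 → each gets rank 5.
Nia has value 181 → rank 5.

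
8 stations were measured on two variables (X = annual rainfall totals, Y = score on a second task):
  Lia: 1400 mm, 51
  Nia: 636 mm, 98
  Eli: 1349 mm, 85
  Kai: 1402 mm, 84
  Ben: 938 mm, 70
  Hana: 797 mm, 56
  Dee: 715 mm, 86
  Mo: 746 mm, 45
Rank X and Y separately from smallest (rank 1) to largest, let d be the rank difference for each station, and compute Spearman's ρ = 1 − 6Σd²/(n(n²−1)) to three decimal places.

-0.357

Ranks of variable 1: 7, 1, 6, 8, 5, 4, 2, 3
Ranks of variable 2: 2, 8, 6, 5, 4, 3, 7, 1
d = r₁ − r₂: 5, -7, 0, 3, 1, 1, -5, 2
d²: 25, 49, 0, 9, 1, 1, 25, 4; Σd² = 114
ρ = 1 − 6·114/(8·63) = 1 − 684/504 = -0.357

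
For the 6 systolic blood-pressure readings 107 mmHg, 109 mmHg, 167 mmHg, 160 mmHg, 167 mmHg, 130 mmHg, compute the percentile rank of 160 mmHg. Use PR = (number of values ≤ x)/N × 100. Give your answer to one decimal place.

66.7

N = 6.
Strictly below 160: 3. Equal to 160: 1.
PR = 4/6 × 100 = 66.7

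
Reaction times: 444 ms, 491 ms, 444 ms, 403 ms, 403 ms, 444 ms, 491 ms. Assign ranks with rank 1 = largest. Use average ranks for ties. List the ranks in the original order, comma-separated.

Sorted (descending): 491, 491, 444, 444, 444, 403, 403
The 2 values of 491 occupy positions 1–2 → average rank (1+2)/2 = 1.5.
The 3 values of 444 occupy positions 3–5 → average rank 4.
The 2 values of 403 occupy positions 6–7 → average rank (6+7)/2 = 6.5.

4, 1.5, 4, 6.5, 6.5, 4, 1.5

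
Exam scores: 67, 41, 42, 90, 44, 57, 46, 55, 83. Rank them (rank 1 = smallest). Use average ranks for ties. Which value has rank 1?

41

Sorted (ascending): 41, 42, 44, 46, 55, 57, 67, 83, 90
No ties — each value takes its position as its rank.
Rank 1 → value 41.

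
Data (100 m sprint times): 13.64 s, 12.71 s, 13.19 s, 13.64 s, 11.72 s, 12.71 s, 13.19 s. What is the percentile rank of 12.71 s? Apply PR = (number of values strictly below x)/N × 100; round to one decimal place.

N = 7.
Strictly below 12.71: 1. Equal to 12.71: 2.
PR = 1/7 × 100 = 14.3

14.3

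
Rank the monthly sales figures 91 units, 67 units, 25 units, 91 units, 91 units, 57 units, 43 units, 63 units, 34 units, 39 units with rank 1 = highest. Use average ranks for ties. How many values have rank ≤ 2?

Sorted (descending): 91, 91, 91, 67, 63, 57, 43, 39, 34, 25
The 3 values of 91 occupy positions 1–3 → average rank 2.
Ranks ≤ 2: {2, 2, 2} → 3 values.

3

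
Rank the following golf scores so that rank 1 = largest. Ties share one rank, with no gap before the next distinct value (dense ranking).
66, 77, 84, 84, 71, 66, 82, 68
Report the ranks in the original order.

Sorted (descending): 84, 84, 82, 77, 71, 68, 66, 66
The 2 values of 84 share dense rank 1.
The 2 values of 66 share dense rank 6.
Remaining distinct values take the next consecutive integers.

6, 3, 1, 1, 4, 6, 2, 5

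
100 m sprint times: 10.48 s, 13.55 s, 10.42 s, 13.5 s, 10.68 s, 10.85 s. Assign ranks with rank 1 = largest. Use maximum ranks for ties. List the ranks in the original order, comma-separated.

Sorted (descending): 13.55, 13.5, 10.85, 10.68, 10.48, 10.42
No ties — each value takes its position as its rank.

5, 1, 6, 2, 4, 3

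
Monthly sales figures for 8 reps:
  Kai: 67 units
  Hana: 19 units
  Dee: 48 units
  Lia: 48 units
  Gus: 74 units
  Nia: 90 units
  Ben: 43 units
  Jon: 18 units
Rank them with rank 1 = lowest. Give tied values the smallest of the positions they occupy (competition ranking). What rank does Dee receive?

Sorted (ascending): 18, 19, 43, 48, 48, 67, 74, 90
The 2 values of 48 occupy positions 4–5 → each gets rank 4.
Dee has value 48 units → rank 4.

4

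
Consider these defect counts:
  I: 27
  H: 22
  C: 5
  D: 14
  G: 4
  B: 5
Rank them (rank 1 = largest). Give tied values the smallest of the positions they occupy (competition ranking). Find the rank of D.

Sorted (descending): 27, 22, 14, 5, 5, 4
The 2 values of 5 occupy positions 4–5 → each gets rank 4.
D has value 14 → rank 3.

3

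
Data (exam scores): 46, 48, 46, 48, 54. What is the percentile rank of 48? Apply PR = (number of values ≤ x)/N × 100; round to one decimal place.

N = 5.
Strictly below 48: 2. Equal to 48: 2.
PR = 4/5 × 100 = 80.0

80.0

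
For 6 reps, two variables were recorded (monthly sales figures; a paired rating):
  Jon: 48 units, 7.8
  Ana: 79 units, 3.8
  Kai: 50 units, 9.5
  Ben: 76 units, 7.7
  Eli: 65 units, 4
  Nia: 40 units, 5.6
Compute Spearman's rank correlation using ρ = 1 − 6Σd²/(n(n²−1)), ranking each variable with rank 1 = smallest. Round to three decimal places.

-0.486

Ranks of variable 1: 2, 6, 3, 5, 4, 1
Ranks of variable 2: 5, 1, 6, 4, 2, 3
d = r₁ − r₂: -3, 5, -3, 1, 2, -2
d²: 9, 25, 9, 1, 4, 4; Σd² = 52
ρ = 1 − 6·52/(6·35) = 1 − 312/210 = -0.486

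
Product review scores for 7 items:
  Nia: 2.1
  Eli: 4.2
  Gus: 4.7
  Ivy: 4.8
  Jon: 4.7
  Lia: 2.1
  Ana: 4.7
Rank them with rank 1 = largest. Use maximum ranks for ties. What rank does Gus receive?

Sorted (descending): 4.8, 4.7, 4.7, 4.7, 4.2, 2.1, 2.1
The 3 values of 4.7 occupy positions 2–4 → each gets rank 4.
The 2 values of 2.1 occupy positions 6–7 → each gets rank 7.
Gus has value 4.7 → rank 4.

4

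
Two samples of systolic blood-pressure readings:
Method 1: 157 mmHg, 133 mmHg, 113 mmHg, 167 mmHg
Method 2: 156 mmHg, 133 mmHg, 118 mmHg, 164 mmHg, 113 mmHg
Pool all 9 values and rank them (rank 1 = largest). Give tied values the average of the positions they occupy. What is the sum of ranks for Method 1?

Sorted (descending): 167, 164, 157, 156, 133, 133, 118, 113, 113
The 2 values of 133 occupy positions 5–6 → average rank (5+6)/2 = 5.5.
The 2 values of 113 occupy positions 8–9 → average rank (8+9)/2 = 8.5.
Method 1 values → pooled ranks: 157→3, 133→5.5, 113→8.5, 167→1
Rank sum = 3 + 5.5 + 8.5 + 1 = 18

18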